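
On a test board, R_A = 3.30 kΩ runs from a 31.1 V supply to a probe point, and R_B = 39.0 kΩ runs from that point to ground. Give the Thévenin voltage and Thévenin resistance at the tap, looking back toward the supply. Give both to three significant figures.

V_th is the open-circuit tap voltage: 31.1 × 39.0/(3.30 + 39.0) = 28.7 V.
With the supply zeroed, R_A and R_B appear in parallel from the tap: R_th = R_A‖R_B = (3.30 × 39.0)/42.30 = 3.04 kΩ.

V_th = 28.7 V, R_th = 3.04 kΩ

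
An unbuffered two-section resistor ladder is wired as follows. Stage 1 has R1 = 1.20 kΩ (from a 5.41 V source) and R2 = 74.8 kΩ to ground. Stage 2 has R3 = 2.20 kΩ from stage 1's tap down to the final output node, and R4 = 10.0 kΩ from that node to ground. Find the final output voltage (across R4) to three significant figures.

Stage 2 presents R3+R4 = 12.20 kΩ as a load on stage 1's tap.
Stage 1's lower leg becomes R2‖(R3+R4) = 10.49 kΩ, so V_mid = 5.41 × 10.49/11.69 = 4.855 V.
Stage 2 is itself unloaded: V_out = V_mid × R4/(R3+R4) = 4.855 × 10.0/12.20 = 3.98 V.

V_out ≈ 3.98 V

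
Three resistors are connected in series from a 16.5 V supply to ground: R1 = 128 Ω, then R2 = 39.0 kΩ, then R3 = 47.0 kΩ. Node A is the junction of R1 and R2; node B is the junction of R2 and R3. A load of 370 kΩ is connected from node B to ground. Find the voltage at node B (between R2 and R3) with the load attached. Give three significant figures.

V ≈ 8.51 V

At node B, R3 is in parallel with the load: R3‖R_L = 41700 Ω.
Below node A the resistance is R2 + (R3‖R_L) = 80700 Ω, so V_A = 16.5 × 80700/80830 = 16.47 V.
Then V_B = V_A × (R3‖R_L)/(R2 + R3‖R_L) = 16.47 × 41700/80700 = 8.51 V.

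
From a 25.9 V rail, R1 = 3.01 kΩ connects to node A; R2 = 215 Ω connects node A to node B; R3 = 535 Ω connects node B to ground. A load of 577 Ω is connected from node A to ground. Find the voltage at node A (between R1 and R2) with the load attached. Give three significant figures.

Below node A the series string R2+R3 = 750.0 Ω sits in parallel with the 577 Ω load: 326.1 Ω.
V_A = 25.9 × 326.1/(3010 + 326.1) = 2.53 V.

V ≈ 2.53 V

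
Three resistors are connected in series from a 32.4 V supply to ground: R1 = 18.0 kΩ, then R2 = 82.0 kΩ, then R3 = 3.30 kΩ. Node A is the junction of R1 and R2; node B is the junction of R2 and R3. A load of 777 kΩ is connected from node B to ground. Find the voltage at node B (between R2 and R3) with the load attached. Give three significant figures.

V ≈ 1.03 V

At node B, R3 is in parallel with the load: R3‖R_L = 3.286 kΩ.
Below node A the resistance is R2 + (R3‖R_L) = 85.29 kΩ, so V_A = 32.4 × 85.29/103.3 = 26.75 V.
Then V_B = V_A × (R3‖R_L)/(R2 + R3‖R_L) = 26.75 × 3.286/85.29 = 1.03 V.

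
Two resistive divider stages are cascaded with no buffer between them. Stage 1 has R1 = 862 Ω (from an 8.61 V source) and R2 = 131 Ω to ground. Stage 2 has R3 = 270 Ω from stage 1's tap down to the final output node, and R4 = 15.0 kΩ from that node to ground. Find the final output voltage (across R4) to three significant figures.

V_out ≈ 1.11 V

Stage 2 presents R3+R4 = 15270 Ω as a load on stage 1's tap.
Stage 1's lower leg becomes R2‖(R3+R4) = 129.9 Ω, so V_mid = 8.61 × 129.9/991.9 = 1.127 V.
Stage 2 is itself unloaded: V_out = V_mid × R4/(R3+R4) = 1.127 × 15000/15270 = 1.11 V.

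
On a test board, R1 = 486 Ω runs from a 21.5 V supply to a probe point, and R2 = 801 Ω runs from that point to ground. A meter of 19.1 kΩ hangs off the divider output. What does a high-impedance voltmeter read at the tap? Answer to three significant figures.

V_out ≈ 13.2 V

The load sits in parallel with R2: R2‖R_L = (801 × 19100) / (801 + 19100) = 768.8 Ω.
V_out = 21.5 × 768.8 / (486 + 768.8) = 21.5 × 768.8/1255 = 13.2 V.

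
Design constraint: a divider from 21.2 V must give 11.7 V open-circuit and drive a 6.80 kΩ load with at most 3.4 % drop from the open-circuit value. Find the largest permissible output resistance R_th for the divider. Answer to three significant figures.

Loading drop = R_th/(R_th + R_L) ≤ 0.0340, so R_th ≤ R_L · ε/(1−ε) = 6.80 kΩ × 0.0340/0.9660 = 239 Ω.
(Any R1, R2 with R2/(R1+R2) = 0.552 and R1‖R2 ≤ 239 Ω will meet the spec.)

R_th ≤ 239 Ω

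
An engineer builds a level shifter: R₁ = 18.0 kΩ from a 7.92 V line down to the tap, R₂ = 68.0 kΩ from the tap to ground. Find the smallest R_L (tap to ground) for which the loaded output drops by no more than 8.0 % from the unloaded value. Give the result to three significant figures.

Output resistance R_th = R₁‖R₂ = (18.0 × 68.0)/86.00 = 14.23 kΩ.
The fractional drop is R_th/(R_th + R_L); requiring this ≤ 0.0800 gives R_L ≥ R_th(1/0.0800 − 1) = 14.23 × 11.50 = 164 kΩ.

R_L(min) ≈ 164 kΩ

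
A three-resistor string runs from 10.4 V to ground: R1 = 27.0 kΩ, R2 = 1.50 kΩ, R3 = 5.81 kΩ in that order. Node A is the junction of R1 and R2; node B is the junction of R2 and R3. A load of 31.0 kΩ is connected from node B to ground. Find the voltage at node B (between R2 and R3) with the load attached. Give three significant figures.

V ≈ 1.52 V

At node B, R3 is in parallel with the load: R3‖R_L = 4.893 kΩ.
Below node A the resistance is R2 + (R3‖R_L) = 6.393 kΩ, so V_A = 10.4 × 6.393/33.39 = 1.991 V.
Then V_B = V_A × (R3‖R_L)/(R2 + R3‖R_L) = 1.991 × 4.893/6.393 = 1.52 V.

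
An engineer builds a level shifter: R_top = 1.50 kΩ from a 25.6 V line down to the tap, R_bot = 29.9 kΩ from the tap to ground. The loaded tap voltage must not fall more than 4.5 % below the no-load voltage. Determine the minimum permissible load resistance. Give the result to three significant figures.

R_L(min) ≈ 30.3 kΩ

Output resistance R_th = R_top‖R_bot = (1.50 × 29.9)/31.40 = 1.428 kΩ.
The fractional drop is R_th/(R_th + R_L); requiring this ≤ 0.0450 gives R_L ≥ R_th(1/0.0450 − 1) = 1.428 × 21.22 = 30.3 kΩ.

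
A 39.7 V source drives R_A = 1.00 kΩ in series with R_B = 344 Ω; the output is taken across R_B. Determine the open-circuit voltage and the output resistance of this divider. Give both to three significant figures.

V_th = 10.2 V, R_th = 256 Ω

V_th is the open-circuit tap voltage: 39.7 × 344/(1000 + 344) = 10.2 V.
With the supply zeroed, R_A and R_B appear in parallel from the tap: R_th = R_A‖R_B = (1000 × 344)/1344 = 256 Ω.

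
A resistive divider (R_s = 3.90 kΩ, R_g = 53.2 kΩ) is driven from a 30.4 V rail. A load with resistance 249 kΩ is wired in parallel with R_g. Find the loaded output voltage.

V_out ≈ 27.9 V

The load sits in parallel with R_g: R_g‖R_L = (53.2 × 249) / (53.2 + 249) = 43.83 kΩ.
V_out = 30.4 × 43.83 / (3.90 + 43.83) = 30.4 × 43.83/47.73 = 27.9 V.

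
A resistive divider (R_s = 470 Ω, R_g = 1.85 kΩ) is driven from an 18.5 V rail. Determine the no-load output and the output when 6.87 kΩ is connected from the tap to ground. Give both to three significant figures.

Unloaded: 14.8 V; loaded: 14.0 V

Open-circuit: V = 18.5 × 1850/(470 + 1850) = 14.8 V.
With the load, R_g becomes R_g‖R_L = 1458 Ω, so V = 18.5 × 1458/1928 = 14.0 V.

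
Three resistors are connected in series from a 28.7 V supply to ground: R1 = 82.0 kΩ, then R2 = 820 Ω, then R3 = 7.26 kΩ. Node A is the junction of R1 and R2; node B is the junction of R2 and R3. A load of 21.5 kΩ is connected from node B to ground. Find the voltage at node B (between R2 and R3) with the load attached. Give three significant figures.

V ≈ 1.77 V

At node B, R3 is in parallel with the load: R3‖R_L = 5427 Ω.
Below node A the resistance is R2 + (R3‖R_L) = 6247 Ω, so V_A = 28.7 × 6247/88250 = 2.032 V.
Then V_B = V_A × (R3‖R_L)/(R2 + R3‖R_L) = 2.032 × 5427/6247 = 1.77 V.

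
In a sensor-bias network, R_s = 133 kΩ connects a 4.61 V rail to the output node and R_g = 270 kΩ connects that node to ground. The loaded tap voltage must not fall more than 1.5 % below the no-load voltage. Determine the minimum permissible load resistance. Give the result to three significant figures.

R_L(min) ≈ 5.85 MΩ

Output resistance R_th = R_s‖R_g = (133 × 270)/403.0 = 89.11 kΩ.
The fractional drop is R_th/(R_th + R_L); requiring this ≤ 0.0150 gives R_L ≥ R_th(1/0.0150 − 1) = 89.11 × 65.67 = 5.85 MΩ.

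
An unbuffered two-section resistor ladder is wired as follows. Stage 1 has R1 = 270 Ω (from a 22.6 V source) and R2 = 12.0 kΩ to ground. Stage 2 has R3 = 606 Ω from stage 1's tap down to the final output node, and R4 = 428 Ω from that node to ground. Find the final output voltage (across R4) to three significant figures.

V_out ≈ 7.29 V

Stage 2 presents R3+R4 = 1034 Ω as a load on stage 1's tap.
Stage 1's lower leg becomes R2‖(R3+R4) = 952.0 Ω, so V_mid = 22.6 × 952.0/1222 = 17.61 V.
Stage 2 is itself unloaded: V_out = V_mid × R4/(R3+R4) = 17.61 × 428/1034 = 7.29 V.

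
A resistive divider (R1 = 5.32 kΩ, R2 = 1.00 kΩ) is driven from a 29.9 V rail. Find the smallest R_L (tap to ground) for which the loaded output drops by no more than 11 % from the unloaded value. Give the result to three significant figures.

Output resistance R_th = R1‖R2 = (5320 × 1000)/6320 = 841.8 Ω.
The fractional drop is R_th/(R_th + R_L); requiring this ≤ 0.110 gives R_L ≥ R_th(1/0.110 − 1) = 841.8 × 8.091 = 6.81 kΩ.

R_L(min) ≈ 6.81 kΩ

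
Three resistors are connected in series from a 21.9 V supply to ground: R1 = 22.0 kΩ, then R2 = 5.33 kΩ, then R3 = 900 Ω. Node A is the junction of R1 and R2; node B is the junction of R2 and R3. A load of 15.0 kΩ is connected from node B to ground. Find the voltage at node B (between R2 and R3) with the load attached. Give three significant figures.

V ≈ 0.660 V

At node B, R3 is in parallel with the load: R3‖R_L = 849.1 Ω.
Below node A the resistance is R2 + (R3‖R_L) = 6179 Ω, so V_A = 21.9 × 6179/28180 = 4.802 V.
Then V_B = V_A × (R3‖R_L)/(R2 + R3‖R_L) = 4.802 × 849.1/6179 = 0.660 V.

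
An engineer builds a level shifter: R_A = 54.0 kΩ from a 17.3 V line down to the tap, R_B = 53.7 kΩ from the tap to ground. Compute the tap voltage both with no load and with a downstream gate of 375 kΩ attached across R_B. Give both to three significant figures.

Open-circuit: V = 17.3 × 53.7/(54.0 + 53.7) = 8.63 V.
With the load, R_B becomes R_B‖R_L = 46.97 kΩ, so V = 17.3 × 46.97/101.0 = 8.05 V.

Unloaded: 8.63 V; loaded: 8.05 V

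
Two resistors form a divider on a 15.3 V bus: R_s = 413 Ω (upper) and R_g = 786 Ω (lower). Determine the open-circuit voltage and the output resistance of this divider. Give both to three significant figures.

V_th = 10.0 V, R_th = 271 Ω

V_th is the open-circuit tap voltage: 15.3 × 786/(413 + 786) = 10.0 V.
With the supply zeroed, R_s and R_g appear in parallel from the tap: R_th = R_s‖R_g = (413 × 786)/1199 = 271 Ω.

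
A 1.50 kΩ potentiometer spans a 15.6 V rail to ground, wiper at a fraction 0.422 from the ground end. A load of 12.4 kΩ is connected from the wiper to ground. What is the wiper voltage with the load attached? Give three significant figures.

V ≈ 6.39 V

The wiper splits the pot into (1−α)R = 867.0 Ω above and αR = 633.0 Ω below.
Lower section ‖ load = 602.3 Ω.
V_wiper = 15.6 × 602.3/(867.0 + 602.3) = 6.39 V.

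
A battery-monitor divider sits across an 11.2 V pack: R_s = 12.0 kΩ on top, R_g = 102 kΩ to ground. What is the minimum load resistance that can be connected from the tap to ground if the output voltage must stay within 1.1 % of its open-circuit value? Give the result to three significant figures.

R_L(min) ≈ 965 kΩ

Output resistance R_th = R_s‖R_g = (12.0 × 102)/114.0 = 10.74 kΩ.
The fractional drop is R_th/(R_th + R_L); requiring this ≤ 0.0110 gives R_L ≥ R_th(1/0.0110 − 1) = 10.74 × 89.91 = 965 kΩ.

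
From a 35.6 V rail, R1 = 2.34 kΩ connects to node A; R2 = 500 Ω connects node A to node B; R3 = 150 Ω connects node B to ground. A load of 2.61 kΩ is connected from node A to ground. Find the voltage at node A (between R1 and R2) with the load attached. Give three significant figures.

V ≈ 6.48 V

Below node A the series string R2+R3 = 650.0 Ω sits in parallel with the 2610 Ω load: 520.4 Ω.
V_A = 35.6 × 520.4/(2340 + 520.4) = 6.48 V.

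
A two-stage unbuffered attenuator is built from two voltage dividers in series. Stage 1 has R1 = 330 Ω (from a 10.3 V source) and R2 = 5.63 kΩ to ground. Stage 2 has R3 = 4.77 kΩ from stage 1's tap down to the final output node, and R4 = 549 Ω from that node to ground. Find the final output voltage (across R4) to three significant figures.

Stage 2 presents R3+R4 = 5319 Ω as a load on stage 1's tap.
Stage 1's lower leg becomes R2‖(R3+R4) = 2735 Ω, so V_mid = 10.3 × 2735/3065 = 9.191 V.
Stage 2 is itself unloaded: V_out = V_mid × R4/(R3+R4) = 9.191 × 549/5319 = 0.949 V.

V_out ≈ 0.949 V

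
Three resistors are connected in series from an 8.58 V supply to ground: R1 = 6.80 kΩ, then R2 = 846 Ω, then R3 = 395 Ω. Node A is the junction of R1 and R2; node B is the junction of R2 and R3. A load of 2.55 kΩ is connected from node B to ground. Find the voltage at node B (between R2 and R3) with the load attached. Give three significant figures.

V ≈ 0.367 V

At node B, R3 is in parallel with the load: R3‖R_L = 342.0 Ω.
Below node A the resistance is R2 + (R3‖R_L) = 1188 Ω, so V_A = 8.58 × 1188/7988 = 1.276 V.
Then V_B = V_A × (R3‖R_L)/(R2 + R3‖R_L) = 1.276 × 342.0/1188 = 0.367 V.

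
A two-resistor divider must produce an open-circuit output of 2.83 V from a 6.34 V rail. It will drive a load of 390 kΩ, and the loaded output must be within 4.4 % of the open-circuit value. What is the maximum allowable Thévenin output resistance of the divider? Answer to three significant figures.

Loading drop = R_th/(R_th + R_L) ≤ 0.0440, so R_th ≤ R_L · ε/(1−ε) = 390 kΩ × 0.0440/0.9560 = 17.9 kΩ.
(Any R1, R2 with R2/(R1+R2) = 0.446 and R1‖R2 ≤ 17.9 kΩ will meet the spec.)

R_th ≤ 17.9 kΩ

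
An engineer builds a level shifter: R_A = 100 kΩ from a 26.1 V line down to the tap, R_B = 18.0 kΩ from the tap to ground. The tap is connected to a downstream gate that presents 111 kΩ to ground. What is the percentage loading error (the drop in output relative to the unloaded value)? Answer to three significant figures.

The divider's output (Thévenin) resistance is R_A‖R_B = 15.25 kΩ.
Fractional drop under load = R_th/(R_th + R_L) = 15.25 / (15.25 + 111) = 0.1208.
So the output falls by 12.1 %.

12.1 %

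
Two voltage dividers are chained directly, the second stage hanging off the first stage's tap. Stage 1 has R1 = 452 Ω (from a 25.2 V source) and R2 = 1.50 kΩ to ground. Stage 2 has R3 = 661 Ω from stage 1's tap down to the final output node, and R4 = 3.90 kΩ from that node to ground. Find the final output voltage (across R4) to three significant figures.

Stage 2 presents R3+R4 = 4561 Ω as a load on stage 1's tap.
Stage 1's lower leg becomes R2‖(R3+R4) = 1129 Ω, so V_mid = 25.2 × 1129/1581 = 17.99 V.
Stage 2 is itself unloaded: V_out = V_mid × R4/(R3+R4) = 17.99 × 3900/4561 = 15.4 V.

V_out ≈ 15.4 V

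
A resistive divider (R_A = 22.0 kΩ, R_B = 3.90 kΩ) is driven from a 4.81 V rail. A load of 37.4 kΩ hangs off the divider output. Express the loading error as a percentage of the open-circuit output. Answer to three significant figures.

8.14 %

The divider's output (Thévenin) resistance is R_A‖R_B = 3.313 kΩ.
Fractional drop under load = R_th/(R_th + R_L) = 3.313 / (3.313 + 37.4) = 0.08137.
So the output falls by 8.14 %.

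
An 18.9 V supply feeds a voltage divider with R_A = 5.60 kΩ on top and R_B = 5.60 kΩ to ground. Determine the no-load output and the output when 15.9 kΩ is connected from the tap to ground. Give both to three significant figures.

Unloaded: 9.45 V; loaded: 8.04 V

Open-circuit: V = 18.9 × 5.60/(5.60 + 5.60) = 9.45 V.
With the load, R_B becomes R_B‖R_L = 4.141 kΩ, so V = 18.9 × 4.141/9.741 = 8.04 V.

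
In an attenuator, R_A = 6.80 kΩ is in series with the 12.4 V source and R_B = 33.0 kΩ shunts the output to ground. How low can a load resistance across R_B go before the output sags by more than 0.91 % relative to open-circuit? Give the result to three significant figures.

Output resistance R_th = R_A‖R_B = (6.80 × 33.0)/39.80 = 5.638 kΩ.
The fractional drop is R_th/(R_th + R_L); requiring this ≤ 0.00910 gives R_L ≥ R_th(1/0.00910 − 1) = 5.638 × 108.9 = 614 kΩ.

R_L(min) ≈ 614 kΩ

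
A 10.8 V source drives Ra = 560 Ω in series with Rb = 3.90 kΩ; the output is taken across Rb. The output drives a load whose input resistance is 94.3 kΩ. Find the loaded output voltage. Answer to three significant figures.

V_out ≈ 9.40 V

The load sits in parallel with Rb: Rb‖R_L = (3900 × 94300) / (3900 + 94300) = 3745 Ω.
V_out = 10.8 × 3745 / (560 + 3745) = 10.8 × 3745/4305 = 9.40 V.
(Unloaded it would have been 9.44 V.)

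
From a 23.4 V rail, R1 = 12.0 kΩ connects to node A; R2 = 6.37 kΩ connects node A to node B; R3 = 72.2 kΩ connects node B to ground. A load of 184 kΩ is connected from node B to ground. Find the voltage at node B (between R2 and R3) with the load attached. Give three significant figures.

At node B, R3 is in parallel with the load: R3‖R_L = 51.85 kΩ.
Below node A the resistance is R2 + (R3‖R_L) = 58.22 kΩ, so V_A = 23.4 × 58.22/70.22 = 19.40 V.
Then V_B = V_A × (R3‖R_L)/(R2 + R3‖R_L) = 19.40 × 51.85/58.22 = 17.3 V.

V ≈ 17.3 V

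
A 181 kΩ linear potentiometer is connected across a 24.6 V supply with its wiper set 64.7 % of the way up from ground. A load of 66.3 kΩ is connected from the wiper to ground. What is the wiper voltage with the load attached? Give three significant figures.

V ≈ 9.80 V

The wiper splits the pot into (1−α)R = 63.89 kΩ above and αR = 117.1 kΩ below.
Lower section ‖ load = 42.33 kΩ.
V_wiper = 24.6 × 42.33/(63.89 + 42.33) = 9.80 V.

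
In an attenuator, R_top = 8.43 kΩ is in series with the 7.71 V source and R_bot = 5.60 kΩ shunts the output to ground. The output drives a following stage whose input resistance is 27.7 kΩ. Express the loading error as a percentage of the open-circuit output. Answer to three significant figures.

The divider's output (Thévenin) resistance is R_top‖R_bot = 3.365 kΩ.
Fractional drop under load = R_th/(R_th + R_L) = 3.365 / (3.365 + 27.7) = 0.1083.
So the output falls by 10.8 %.

10.8 %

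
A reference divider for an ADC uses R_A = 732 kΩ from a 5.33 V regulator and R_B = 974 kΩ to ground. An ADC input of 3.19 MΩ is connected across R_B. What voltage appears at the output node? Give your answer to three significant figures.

V_out ≈ 2.69 V

The load sits in parallel with R_B: R_B‖R_L = (974 × 3190) / (974 + 3190) = 746.2 kΩ.
V_out = 5.33 × 746.2 / (732 + 746.2) = 5.33 × 746.2/1478 = 2.69 V.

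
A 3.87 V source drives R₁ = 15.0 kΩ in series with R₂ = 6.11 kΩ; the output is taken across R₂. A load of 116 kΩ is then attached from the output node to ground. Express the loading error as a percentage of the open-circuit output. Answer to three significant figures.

3.61 %

The divider's output (Thévenin) resistance is R₁‖R₂ = 4.342 kΩ.
Fractional drop under load = R_th/(R_th + R_L) = 4.342 / (4.342 + 116) = 0.03608.
So the output falls by 3.61 %.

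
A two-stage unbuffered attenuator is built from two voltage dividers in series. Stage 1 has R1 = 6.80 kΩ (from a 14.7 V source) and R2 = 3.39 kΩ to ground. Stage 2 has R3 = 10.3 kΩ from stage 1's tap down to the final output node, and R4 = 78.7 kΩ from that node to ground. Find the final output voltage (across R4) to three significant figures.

Stage 2 presents R3+R4 = 89.00 kΩ as a load on stage 1's tap.
Stage 1's lower leg becomes R2‖(R3+R4) = 3.266 kΩ, so V_mid = 14.7 × 3.266/10.07 = 4.769 V.
Stage 2 is itself unloaded: V_out = V_mid × R4/(R3+R4) = 4.769 × 78.7/89.00 = 4.22 V.

V_out ≈ 4.22 V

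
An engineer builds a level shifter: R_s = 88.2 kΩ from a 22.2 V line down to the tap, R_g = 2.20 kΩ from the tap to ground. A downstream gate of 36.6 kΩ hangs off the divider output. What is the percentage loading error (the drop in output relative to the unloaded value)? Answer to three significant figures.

5.54 %

The divider's output (Thévenin) resistance is R_s‖R_g = 2.146 kΩ.
Fractional drop under load = R_th/(R_th + R_L) = 2.146 / (2.146 + 36.6) = 0.05540.
So the output falls by 5.54 %.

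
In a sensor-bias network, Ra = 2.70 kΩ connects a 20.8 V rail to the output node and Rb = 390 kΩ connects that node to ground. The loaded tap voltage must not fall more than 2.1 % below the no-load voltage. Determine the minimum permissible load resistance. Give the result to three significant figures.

R_L(min) ≈ 125 kΩ

Output resistance R_th = Ra‖Rb = (2.70 × 390)/392.7 = 2.681 kΩ.
The fractional drop is R_th/(R_th + R_L); requiring this ≤ 0.0210 gives R_L ≥ R_th(1/0.0210 − 1) = 2.681 × 46.62 = 125 kΩ.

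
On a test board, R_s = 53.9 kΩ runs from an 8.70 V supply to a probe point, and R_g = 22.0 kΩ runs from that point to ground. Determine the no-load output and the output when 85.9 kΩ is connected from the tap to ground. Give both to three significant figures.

Unloaded: 2.52 V; loaded: 2.13 V

Open-circuit: V = 8.70 × 22.0/(53.9 + 22.0) = 2.52 V.
With the load, R_g becomes R_g‖R_L = 17.51 kΩ, so V = 8.70 × 17.51/71.41 = 2.13 V.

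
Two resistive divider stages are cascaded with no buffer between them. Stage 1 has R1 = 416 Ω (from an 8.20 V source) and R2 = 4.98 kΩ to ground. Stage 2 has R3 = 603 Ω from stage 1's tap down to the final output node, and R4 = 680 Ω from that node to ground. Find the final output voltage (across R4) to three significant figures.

V_out ≈ 3.09 V

Stage 2 presents R3+R4 = 1283 Ω as a load on stage 1's tap.
Stage 1's lower leg becomes R2‖(R3+R4) = 1020 Ω, so V_mid = 8.20 × 1020/1436 = 5.825 V.
Stage 2 is itself unloaded: V_out = V_mid × R4/(R3+R4) = 5.825 × 680/1283 = 3.09 V.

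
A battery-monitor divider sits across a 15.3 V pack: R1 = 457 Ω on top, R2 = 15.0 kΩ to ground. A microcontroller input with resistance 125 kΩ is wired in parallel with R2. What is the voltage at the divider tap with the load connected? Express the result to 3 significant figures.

V_out ≈ 14.8 V

The load sits in parallel with R2: R2‖R_L = (15000 × 125000) / (15000 + 125000) = 13390 Ω.
V_out = 15.3 × 13390 / (457 + 13390) = 15.3 × 13390/13850 = 14.8 V.
(Unloaded it would have been 14.8 V.)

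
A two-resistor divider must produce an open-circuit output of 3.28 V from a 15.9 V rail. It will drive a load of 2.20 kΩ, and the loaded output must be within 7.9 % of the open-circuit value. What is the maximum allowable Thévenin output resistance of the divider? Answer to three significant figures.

R_th ≤ 189 Ω

Loading drop = R_th/(R_th + R_L) ≤ 0.0790, so R_th ≤ R_L · ε/(1−ε) = 2.20 kΩ × 0.0790/0.9210 = 189 Ω.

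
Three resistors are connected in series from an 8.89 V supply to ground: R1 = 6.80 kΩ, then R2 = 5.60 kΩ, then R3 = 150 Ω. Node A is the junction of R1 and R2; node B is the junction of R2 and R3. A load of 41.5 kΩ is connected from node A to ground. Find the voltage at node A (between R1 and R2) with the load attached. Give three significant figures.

Below node A the series string R2+R3 = 5750 Ω sits in parallel with the 41500 Ω load: 5050 Ω.
V_A = 8.89 × 5050/(6800 + 5050) = 3.79 V.

V ≈ 3.79 V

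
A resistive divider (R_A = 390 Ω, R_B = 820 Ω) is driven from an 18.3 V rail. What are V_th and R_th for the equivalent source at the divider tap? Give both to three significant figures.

V_th is the open-circuit tap voltage: 18.3 × 820/(390 + 820) = 12.4 V.
With the supply zeroed, R_A and R_B appear in parallel from the tap: R_th = R_A‖R_B = (390 × 820)/1210 = 264 Ω.

V_th = 12.4 V, R_th = 264 Ω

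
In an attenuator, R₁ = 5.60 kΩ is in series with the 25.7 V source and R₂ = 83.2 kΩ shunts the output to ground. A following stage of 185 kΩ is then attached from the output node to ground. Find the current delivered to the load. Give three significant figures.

R₂‖R_L = 57.39 kΩ; V_out = 25.7 × 57.39/62.99 = 23.42 V.
I_L = V_out / R_L = 23.42 / 185 kΩ = 0.127 mA.

I_L ≈ 0.127 mA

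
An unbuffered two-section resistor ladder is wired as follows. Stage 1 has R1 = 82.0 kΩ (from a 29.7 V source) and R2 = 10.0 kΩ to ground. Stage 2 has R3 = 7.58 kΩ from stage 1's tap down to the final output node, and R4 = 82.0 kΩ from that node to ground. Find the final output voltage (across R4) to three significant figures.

Stage 2 presents R3+R4 = 89.58 kΩ as a load on stage 1's tap.
Stage 1's lower leg becomes R2‖(R3+R4) = 8.996 kΩ, so V_mid = 29.7 × 8.996/91.00 = 2.936 V.
Stage 2 is itself unloaded: V_out = V_mid × R4/(R3+R4) = 2.936 × 82.0/89.58 = 2.69 V.

V_out ≈ 2.69 V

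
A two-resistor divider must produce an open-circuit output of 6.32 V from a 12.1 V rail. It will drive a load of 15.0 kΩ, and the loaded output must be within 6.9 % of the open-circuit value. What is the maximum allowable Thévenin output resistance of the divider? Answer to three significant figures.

Loading drop = R_th/(R_th + R_L) ≤ 0.0690, so R_th ≤ R_L · ε/(1−ε) = 15.0 kΩ × 0.0690/0.9310 = 1.11 kΩ.

R_th ≤ 1.11 kΩ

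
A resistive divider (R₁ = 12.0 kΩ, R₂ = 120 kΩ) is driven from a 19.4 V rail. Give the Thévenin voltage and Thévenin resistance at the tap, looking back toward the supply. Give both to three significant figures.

V_th is the open-circuit tap voltage: 19.4 × 120/(12.0 + 120) = 17.6 V.
With the supply zeroed, R₁ and R₂ appear in parallel from the tap: R_th = R₁‖R₂ = (12.0 × 120)/132.0 = 10.9 kΩ.

V_th = 17.6 V, R_th = 10.9 kΩ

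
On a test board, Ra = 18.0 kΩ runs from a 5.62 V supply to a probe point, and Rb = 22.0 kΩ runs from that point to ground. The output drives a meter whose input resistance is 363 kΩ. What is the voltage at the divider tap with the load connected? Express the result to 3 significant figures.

The load sits in parallel with Rb: Rb‖R_L = (22.0 × 363) / (22.0 + 363) = 20.74 kΩ.
V_out = 5.62 × 20.74 / (18.0 + 20.74) = 5.62 × 20.74/38.74 = 3.01 V.

V_out ≈ 3.01 V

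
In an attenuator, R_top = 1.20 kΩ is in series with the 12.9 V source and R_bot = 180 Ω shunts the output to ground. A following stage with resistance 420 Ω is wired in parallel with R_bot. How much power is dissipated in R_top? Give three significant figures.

P ≈ 114 mW

Total resistance from the source is R_top + (R_bot‖R_L) = 1326 Ω, so I = 12.9/1326 Ω = 9.729 mA.
P = I²·R_top = (9.729 mA)² × 1.20 kΩ = 114 mW.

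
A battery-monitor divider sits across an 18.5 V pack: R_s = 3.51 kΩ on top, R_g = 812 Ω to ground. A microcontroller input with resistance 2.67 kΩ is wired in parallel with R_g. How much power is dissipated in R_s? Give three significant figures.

P ≈ 70.3 mW

Total resistance from the source is R_s + (R_g‖R_L) = 4133 Ω, so I = 18.5/4133 Ω = 4.477 mA.
P = I²·R_s = (4.477 mA)² × 3.51 kΩ = 70.3 mW.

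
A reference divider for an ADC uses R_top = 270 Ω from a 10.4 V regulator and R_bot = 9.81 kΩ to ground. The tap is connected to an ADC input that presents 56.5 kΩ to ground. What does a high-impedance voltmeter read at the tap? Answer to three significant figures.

The load sits in parallel with R_bot: R_bot‖R_L = (9810 × 56500) / (9810 + 56500) = 8359 Ω.
V_out = 10.4 × 8359 / (270 + 8359) = 10.4 × 8359/8629 = 10.1 V.

V_out ≈ 10.1 V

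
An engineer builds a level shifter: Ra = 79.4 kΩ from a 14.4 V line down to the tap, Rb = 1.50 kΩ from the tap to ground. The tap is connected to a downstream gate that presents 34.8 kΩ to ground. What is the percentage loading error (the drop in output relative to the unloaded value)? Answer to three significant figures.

The divider's output (Thévenin) resistance is Ra‖Rb = 1.472 kΩ.
Fractional drop under load = R_th/(R_th + R_L) = 1.472 / (1.472 + 34.8) = 0.04059.
So the output falls by 4.06 %.

4.06 %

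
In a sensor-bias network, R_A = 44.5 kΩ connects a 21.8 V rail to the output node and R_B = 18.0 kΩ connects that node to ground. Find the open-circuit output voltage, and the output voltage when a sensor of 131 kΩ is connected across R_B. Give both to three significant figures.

Open-circuit: V = 21.8 × 18.0/(44.5 + 18.0) = 6.28 V.
With the load, R_B becomes R_B‖R_L = 15.83 kΩ, so V = 21.8 × 15.83/60.33 = 5.72 V.

Unloaded: 6.28 V; loaded: 5.72 V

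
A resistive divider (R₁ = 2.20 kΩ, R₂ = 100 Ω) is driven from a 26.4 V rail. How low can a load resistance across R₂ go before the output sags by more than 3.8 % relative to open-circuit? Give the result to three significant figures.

R_L(min) ≈ 2.42 kΩ

Output resistance R_th = R₁‖R₂ = (2200 × 100)/2300 = 95.65 Ω.
The fractional drop is R_th/(R_th + R_L); requiring this ≤ 0.0380 gives R_L ≥ R_th(1/0.0380 − 1) = 95.65 × 25.32 = 2.42 kΩ.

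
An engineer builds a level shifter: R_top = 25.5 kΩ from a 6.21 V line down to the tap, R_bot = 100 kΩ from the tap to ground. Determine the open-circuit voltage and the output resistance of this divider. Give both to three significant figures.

V_th is the open-circuit tap voltage: 6.21 × 100/(25.5 + 100) = 4.95 V.
With the supply zeroed, R_top and R_bot appear in parallel from the tap: R_th = R_top‖R_bot = (25.5 × 100)/125.5 = 20.3 kΩ.

V_th = 4.95 V, R_th = 20.3 kΩ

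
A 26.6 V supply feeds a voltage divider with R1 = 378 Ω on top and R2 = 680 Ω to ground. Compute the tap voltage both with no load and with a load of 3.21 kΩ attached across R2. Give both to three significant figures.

Open-circuit: V = 26.6 × 680/(378 + 680) = 17.1 V.
With the load, R2 becomes R2‖R_L = 561.1 Ω, so V = 26.6 × 561.1/939.1 = 15.9 V.

Unloaded: 17.1 V; loaded: 15.9 V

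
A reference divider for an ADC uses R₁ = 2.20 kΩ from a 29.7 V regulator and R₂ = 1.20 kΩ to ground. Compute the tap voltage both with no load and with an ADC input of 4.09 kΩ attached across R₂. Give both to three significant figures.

Open-circuit: V = 29.7 × 1.20/(2.20 + 1.20) = 10.5 V.
With the load, R₂ becomes R₂‖R_L = 0.9278 kΩ, so V = 29.7 × 0.9278/3.128 = 8.81 V.

Unloaded: 10.5 V; loaded: 8.81 V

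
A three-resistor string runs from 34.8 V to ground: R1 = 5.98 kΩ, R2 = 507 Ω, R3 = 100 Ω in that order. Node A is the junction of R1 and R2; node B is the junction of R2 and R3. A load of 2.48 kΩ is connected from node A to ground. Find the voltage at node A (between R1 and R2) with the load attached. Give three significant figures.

V ≈ 2.62 V

Below node A the series string R2+R3 = 607.0 Ω sits in parallel with the 2480 Ω load: 487.6 Ω.
V_A = 34.8 × 487.6/(5980 + 487.6) = 2.62 V.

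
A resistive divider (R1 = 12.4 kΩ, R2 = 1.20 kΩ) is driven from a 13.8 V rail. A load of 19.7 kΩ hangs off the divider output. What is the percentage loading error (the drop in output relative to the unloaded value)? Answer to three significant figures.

The divider's output (Thévenin) resistance is R1‖R2 = 1.094 kΩ.
Fractional drop under load = R_th/(R_th + R_L) = 1.094 / (1.094 + 19.7) = 0.05262.
So the output falls by 5.26 %.

5.26 %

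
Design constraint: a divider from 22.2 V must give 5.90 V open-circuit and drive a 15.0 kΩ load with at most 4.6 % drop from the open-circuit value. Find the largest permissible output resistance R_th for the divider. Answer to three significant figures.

Loading drop = R_th/(R_th + R_L) ≤ 0.0460, so R_th ≤ R_L · ε/(1−ε) = 15.0 kΩ × 0.0460/0.9540 = 723 Ω.
(Any R1, R2 with R2/(R1+R2) = 0.266 and R1‖R2 ≤ 723 Ω will meet the spec.)

R_th ≤ 723 Ω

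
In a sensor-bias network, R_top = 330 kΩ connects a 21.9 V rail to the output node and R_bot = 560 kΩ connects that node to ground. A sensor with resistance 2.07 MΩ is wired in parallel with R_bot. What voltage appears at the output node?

V_out ≈ 12.5 V

The load sits in parallel with R_bot: R_bot‖R_L = (560 × 2070) / (560 + 2070) = 440.8 kΩ.
V_out = 21.9 × 440.8 / (330 + 440.8) = 21.9 × 440.8/770.8 = 12.5 V.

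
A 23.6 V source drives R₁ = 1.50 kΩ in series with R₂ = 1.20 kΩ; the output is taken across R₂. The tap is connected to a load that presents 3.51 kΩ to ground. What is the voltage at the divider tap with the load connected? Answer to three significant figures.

V_out ≈ 8.81 V

The load sits in parallel with R₂: R₂‖R_L = (1.20 × 3.51) / (1.20 + 3.51) = 0.8943 kΩ.
V_out = 23.6 × 0.8943 / (1.50 + 0.8943) = 23.6 × 0.8943/2.394 = 8.81 V.
(Unloaded it would have been 10.5 V.)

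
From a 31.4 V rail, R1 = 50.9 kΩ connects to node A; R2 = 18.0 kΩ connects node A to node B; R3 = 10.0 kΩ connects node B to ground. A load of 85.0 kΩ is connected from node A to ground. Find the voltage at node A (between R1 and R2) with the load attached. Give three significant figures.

V ≈ 9.19 V

Below node A the series string R2+R3 = 28.00 kΩ sits in parallel with the 85.0 kΩ load: 21.06 kΩ.
V_A = 31.4 × 21.06/(50.9 + 21.06) = 9.19 V.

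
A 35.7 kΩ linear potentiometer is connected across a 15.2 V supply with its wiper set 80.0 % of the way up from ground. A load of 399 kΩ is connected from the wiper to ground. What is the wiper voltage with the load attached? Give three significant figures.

The wiper splits the pot into (1−α)R = 7.140 kΩ above and αR = 28.56 kΩ below.
Lower section ‖ load = 26.65 kΩ.
V_wiper = 15.2 × 26.65/(7.140 + 26.65) = 12.0 V.

V ≈ 12.0 V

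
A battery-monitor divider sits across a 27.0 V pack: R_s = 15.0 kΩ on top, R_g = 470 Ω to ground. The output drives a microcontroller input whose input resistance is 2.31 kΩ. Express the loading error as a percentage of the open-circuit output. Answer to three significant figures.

Unloaded V = 27.0 × 470/15470 = 0.8203 V.
Loaded: R_g‖R_L = 390.5 Ω, giving V = 27.0 × 390.5/15390 = 0.6851 V.
Drop = (0.8203 − 0.6851) / 0.8203 = 16.5 %.

16.5 %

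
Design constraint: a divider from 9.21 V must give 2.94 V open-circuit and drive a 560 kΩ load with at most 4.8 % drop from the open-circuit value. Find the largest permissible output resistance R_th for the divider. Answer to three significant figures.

Loading drop = R_th/(R_th + R_L) ≤ 0.0480, so R_th ≤ R_L · ε/(1−ε) = 560 kΩ × 0.0480/0.9520 = 28.2 kΩ.

R_th ≤ 28.2 kΩ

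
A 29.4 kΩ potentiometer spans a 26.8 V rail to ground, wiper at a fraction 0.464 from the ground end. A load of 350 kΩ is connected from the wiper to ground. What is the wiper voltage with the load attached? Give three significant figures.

The wiper splits the pot into (1−α)R = 15.76 kΩ above and αR = 13.64 kΩ below.
Lower section ‖ load = 13.13 kΩ.
V_wiper = 26.8 × 13.13/(15.76 + 13.13) = 12.2 V.

V ≈ 12.2 V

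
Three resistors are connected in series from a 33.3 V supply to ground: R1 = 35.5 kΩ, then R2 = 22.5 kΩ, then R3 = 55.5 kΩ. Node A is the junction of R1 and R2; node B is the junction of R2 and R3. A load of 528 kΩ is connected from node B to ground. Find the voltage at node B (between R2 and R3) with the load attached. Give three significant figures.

At node B, R3 is in parallel with the load: R3‖R_L = 50.22 kΩ.
Below node A the resistance is R2 + (R3‖R_L) = 72.72 kΩ, so V_A = 33.3 × 72.72/108.2 = 22.38 V.
Then V_B = V_A × (R3‖R_L)/(R2 + R3‖R_L) = 22.38 × 50.22/72.72 = 15.5 V.

V ≈ 15.5 V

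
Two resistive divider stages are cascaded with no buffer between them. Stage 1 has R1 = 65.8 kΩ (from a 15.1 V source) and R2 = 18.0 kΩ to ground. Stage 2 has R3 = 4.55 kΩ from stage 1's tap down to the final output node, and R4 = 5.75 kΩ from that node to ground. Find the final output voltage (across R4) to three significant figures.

Stage 2 presents R3+R4 = 10.30 kΩ as a load on stage 1's tap.
Stage 1's lower leg becomes R2‖(R3+R4) = 6.551 kΩ, so V_mid = 15.1 × 6.551/72.35 = 1.367 V.
Stage 2 is itself unloaded: V_out = V_mid × R4/(R3+R4) = 1.367 × 5.75/10.30 = 0.763 V.

V_out ≈ 0.763 V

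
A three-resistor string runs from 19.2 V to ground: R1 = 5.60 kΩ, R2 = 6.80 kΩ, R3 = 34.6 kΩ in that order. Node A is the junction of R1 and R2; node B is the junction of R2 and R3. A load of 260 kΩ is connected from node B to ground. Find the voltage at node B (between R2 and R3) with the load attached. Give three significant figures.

At node B, R3 is in parallel with the load: R3‖R_L = 30.54 kΩ.
Below node A the resistance is R2 + (R3‖R_L) = 37.34 kΩ, so V_A = 19.2 × 37.34/42.94 = 16.70 V.
Then V_B = V_A × (R3‖R_L)/(R2 + R3‖R_L) = 16.70 × 30.54/37.34 = 13.7 V.

V ≈ 13.7 V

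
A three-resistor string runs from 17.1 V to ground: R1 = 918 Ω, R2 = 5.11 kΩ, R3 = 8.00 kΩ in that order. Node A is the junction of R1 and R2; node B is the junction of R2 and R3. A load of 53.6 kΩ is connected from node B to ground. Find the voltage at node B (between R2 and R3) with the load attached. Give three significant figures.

V ≈ 9.16 V

At node B, R3 is in parallel with the load: R3‖R_L = 6961 Ω.
Below node A the resistance is R2 + (R3‖R_L) = 12070 Ω, so V_A = 17.1 × 12070/12990 = 15.89 V.
Then V_B = V_A × (R3‖R_L)/(R2 + R3‖R_L) = 15.89 × 6961/12070 = 9.16 V.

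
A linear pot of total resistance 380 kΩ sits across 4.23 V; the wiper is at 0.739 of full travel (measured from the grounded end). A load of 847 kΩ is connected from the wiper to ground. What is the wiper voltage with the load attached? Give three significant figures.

The wiper splits the pot into (1−α)R = 99.18 kΩ above and αR = 280.8 kΩ below.
Lower section ‖ load = 210.9 kΩ.
V_wiper = 4.23 × 210.9/(99.18 + 210.9) = 2.88 V.

V ≈ 2.88 V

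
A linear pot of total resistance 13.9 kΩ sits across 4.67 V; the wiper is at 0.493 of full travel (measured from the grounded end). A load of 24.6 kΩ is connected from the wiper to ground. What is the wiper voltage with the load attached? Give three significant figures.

V ≈ 2.02 V

The wiper splits the pot into (1−α)R = 7.047 kΩ above and αR = 6.853 kΩ below.
Lower section ‖ load = 5.360 kΩ.
V_wiper = 4.67 × 5.360/(7.047 + 5.360) = 2.02 V.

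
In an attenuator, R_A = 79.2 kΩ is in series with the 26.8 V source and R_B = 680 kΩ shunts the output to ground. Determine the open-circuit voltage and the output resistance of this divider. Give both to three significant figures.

V_th is the open-circuit tap voltage: 26.8 × 680/(79.2 + 680) = 24.0 V.
With the supply zeroed, R_A and R_B appear in parallel from the tap: R_th = R_A‖R_B = (79.2 × 680)/759.2 = 70.9 kΩ.

V_th = 24.0 V, R_th = 70.9 kΩ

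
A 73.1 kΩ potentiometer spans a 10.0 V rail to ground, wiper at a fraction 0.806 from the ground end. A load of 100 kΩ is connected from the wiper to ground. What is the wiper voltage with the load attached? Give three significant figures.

V ≈ 7.23 V

The wiper splits the pot into (1−α)R = 14.18 kΩ above and αR = 58.92 kΩ below.
Lower section ‖ load = 37.07 kΩ.
V_wiper = 10.0 × 37.07/(14.18 + 37.07) = 7.23 V.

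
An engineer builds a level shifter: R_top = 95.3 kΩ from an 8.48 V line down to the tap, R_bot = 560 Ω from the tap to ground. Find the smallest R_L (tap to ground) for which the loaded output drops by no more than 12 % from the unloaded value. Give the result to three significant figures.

R_L(min) ≈ 4.08 kΩ

Output resistance R_th = R_top‖R_bot = (95300 × 560)/95860 = 556.7 Ω.
The fractional drop is R_th/(R_th + R_L); requiring this ≤ 0.120 gives R_L ≥ R_th(1/0.120 − 1) = 556.7 × 7.333 = 4.08 kΩ.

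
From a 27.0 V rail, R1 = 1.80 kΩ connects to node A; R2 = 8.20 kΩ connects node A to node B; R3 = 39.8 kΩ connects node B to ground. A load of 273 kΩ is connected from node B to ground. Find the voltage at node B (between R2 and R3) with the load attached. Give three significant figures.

V ≈ 21.0 V

At node B, R3 is in parallel with the load: R3‖R_L = 34.74 kΩ.
Below node A the resistance is R2 + (R3‖R_L) = 42.94 kΩ, so V_A = 27.0 × 42.94/44.74 = 25.91 V.
Then V_B = V_A × (R3‖R_L)/(R2 + R3‖R_L) = 25.91 × 34.74/42.94 = 21.0 V.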